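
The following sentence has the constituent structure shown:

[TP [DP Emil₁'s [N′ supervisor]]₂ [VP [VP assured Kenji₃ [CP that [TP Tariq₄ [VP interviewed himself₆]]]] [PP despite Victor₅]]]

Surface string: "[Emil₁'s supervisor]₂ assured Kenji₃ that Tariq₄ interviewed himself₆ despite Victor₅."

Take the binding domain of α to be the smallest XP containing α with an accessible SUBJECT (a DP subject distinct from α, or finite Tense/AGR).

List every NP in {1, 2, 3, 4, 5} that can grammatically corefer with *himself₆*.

{4}

*himself* is an anaphor, so Principle A applies: it must be bound in its binding domain.
Binding domain of *himself₆*: the embedded TP, whose subject is Tariq₄.
*Emil₁* does not c-command the anaphor → cannot bind it.
*[Emil₁'s supervisor]₂* c-commands the anaphor but is outside its binding domain → cannot satisfy Principle A.
*Kenji₃* c-commands the anaphor but is outside its binding domain → cannot satisfy Principle A.
*Tariq₄* c-commands the anaphor within its binding domain → licit binder.
*Victor₅* does not c-command the anaphor → cannot bind it.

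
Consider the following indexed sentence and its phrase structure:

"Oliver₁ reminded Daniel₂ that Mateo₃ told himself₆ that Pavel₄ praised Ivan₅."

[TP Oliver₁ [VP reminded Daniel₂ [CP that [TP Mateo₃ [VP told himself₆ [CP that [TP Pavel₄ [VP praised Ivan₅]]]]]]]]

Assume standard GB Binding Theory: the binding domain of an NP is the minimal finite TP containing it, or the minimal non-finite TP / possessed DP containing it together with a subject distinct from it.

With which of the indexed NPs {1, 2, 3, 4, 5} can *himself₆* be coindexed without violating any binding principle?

{3}

*himself* is an anaphor, so Principle A applies: it must be bound in its binding domain.
Binding domain of *himself₆*: the embedded TP, whose subject is Mateo₃.
*Oliver₁* c-commands the anaphor but is outside its binding domain → cannot satisfy Principle A.
*Daniel₂* c-commands the anaphor but is outside its binding domain → cannot satisfy Principle A.
*Mateo₃* c-commands the anaphor within its binding domain → licit binder.
*Pavel₄* does not c-command the anaphor → cannot bind it.
*Ivan₅* does not c-command the anaphor → cannot bind it.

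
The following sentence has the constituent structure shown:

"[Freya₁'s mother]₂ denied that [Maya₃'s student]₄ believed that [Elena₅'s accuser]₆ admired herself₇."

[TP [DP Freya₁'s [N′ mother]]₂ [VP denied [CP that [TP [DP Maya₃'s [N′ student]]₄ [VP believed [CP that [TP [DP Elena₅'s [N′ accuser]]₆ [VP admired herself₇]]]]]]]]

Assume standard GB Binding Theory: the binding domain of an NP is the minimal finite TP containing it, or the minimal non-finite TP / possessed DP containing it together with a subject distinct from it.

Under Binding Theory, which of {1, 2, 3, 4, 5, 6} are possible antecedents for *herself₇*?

*herself* is an anaphor, so Principle A applies: it must be bound in its binding domain.
Binding domain of *herself₇*: the embedded TP, whose subject is [Elena₅'s accuser]₆.
*Freya₁* does not c-command the anaphor → cannot bind it.
*[Freya₁'s mother]₂* c-commands the anaphor but is outside its binding domain → cannot satisfy Principle A.
*Maya₃* does not c-command the anaphor → cannot bind it.
*[Maya₃'s student]₄* c-commands the anaphor but is outside its binding domain → cannot satisfy Principle A.
*Elena₅* does not c-command the anaphor → cannot bind it.
*[Elena₅'s accuser]₆* c-commands the anaphor within its binding domain → licit binder.

{6}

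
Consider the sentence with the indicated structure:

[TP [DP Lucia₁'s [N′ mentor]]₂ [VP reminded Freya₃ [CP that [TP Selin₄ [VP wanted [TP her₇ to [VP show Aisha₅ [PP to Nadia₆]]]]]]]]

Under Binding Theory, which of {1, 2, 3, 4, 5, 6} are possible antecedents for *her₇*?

*her* is a pronoun, so Principle B applies: it must be free in its binding domain.
Binding domain of *her₇*: the embedded TP, whose subject is Selin₄.
*Lucia₁* and the pronoun do not c-command one another → neither Principle B nor Principle C is at stake; coindexation permitted.
*[Lucia₁'s mentor]₂* c-commands the pronoun but from outside its binding domain, and is not c-commanded by it → coindexation permitted.
*Freya₃* c-commands the pronoun but from outside its binding domain, and is not c-commanded by it → coindexation permitted.
*Selin₄* c-commands the pronoun within its binding domain → coindexation would violate Principle B.
*Aisha₅*: the pronoun c-commands this R-expression → coindexation would violate Principle C on *Aisha₅*.
*Nadia₆*: the pronoun c-commands this R-expression → coindexation would violate Principle C on *Nadia₆*.

{1, 2, 3}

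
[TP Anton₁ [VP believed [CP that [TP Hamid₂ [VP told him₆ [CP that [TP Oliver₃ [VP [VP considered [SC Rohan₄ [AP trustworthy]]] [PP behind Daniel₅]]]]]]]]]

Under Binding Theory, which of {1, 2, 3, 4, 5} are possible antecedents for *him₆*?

{1}

*him* is a pronoun, so Principle B applies: it must be free in its binding domain.
Binding domain of *him₆*: the embedded TP, whose subject is Hamid₂.
*Anton₁* c-commands the pronoun but from outside its binding domain, and is not c-commanded by it → coindexation permitted.
*Hamid₂* c-commands the pronoun within its binding domain → coindexation would violate Principle B.
*Oliver₃*: the pronoun c-commands this R-expression → coindexation would violate Principle C on *Oliver₃*.
*Rohan₄*: the pronoun c-commands this R-expression → coindexation would violate Principle C on *Rohan₄*.
*Daniel₅*: the pronoun c-commands this R-expression → coindexation would violate Principle C on *Daniel₅*.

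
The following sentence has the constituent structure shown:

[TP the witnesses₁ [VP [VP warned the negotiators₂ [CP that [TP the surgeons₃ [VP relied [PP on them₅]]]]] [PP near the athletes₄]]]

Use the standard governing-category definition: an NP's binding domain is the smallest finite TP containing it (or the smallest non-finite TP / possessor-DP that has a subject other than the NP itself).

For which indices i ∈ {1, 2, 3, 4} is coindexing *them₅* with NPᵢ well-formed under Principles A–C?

*them* is a pronoun, so Principle B applies: it must be free in its binding domain.
Binding domain of *them₅*: the embedded TP, whose subject is the surgeons₃.
*the witnesses₁* c-commands the pronoun but from outside its binding domain, and is not c-commanded by it → coindexation permitted.
*the negotiators₂* c-commands the pronoun but from outside its binding domain, and is not c-commanded by it → coindexation permitted.
*the surgeons₃* c-commands the pronoun within its binding domain → coindexation would violate Principle B.
*the athletes₄* and the pronoun do not c-command one another → neither Principle B nor Principle C is at stake; coindexation permitted.

{1, 2, 4}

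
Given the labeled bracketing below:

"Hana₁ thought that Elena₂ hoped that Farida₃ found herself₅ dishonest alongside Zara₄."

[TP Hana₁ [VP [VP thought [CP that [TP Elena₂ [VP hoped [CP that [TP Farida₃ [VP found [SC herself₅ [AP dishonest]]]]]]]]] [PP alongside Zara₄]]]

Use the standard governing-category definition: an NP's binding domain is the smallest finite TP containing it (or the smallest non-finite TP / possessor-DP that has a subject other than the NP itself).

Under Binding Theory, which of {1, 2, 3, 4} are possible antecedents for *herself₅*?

{3}

*herself* is an anaphor, so Principle A applies: it must be bound in its binding domain.
Binding domain of *herself₅*: the embedded TP, whose subject is Farida₃.
*Hana₁* c-commands the anaphor but is outside its binding domain → cannot satisfy Principle A.
*Elena₂* c-commands the anaphor but is outside its binding domain → cannot satisfy Principle A.
*Farida₃* c-commands the anaphor within its binding domain → licit binder.
*Zara₄* does not c-command the anaphor → cannot bind it.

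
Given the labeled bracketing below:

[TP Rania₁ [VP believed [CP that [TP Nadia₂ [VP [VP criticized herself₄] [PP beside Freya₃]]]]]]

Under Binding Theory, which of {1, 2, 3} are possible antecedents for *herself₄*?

*herself* is an anaphor, so Principle A applies: it must be bound in its binding domain.
Binding domain of *herself₄*: the embedded TP, whose subject is Nadia₂.
*Rania₁* c-commands the anaphor but is outside its binding domain → cannot satisfy Principle A.
*Nadia₂* c-commands the anaphor within its binding domain → licit binder.
*Freya₃* does not c-command the anaphor → cannot bind it.

{2}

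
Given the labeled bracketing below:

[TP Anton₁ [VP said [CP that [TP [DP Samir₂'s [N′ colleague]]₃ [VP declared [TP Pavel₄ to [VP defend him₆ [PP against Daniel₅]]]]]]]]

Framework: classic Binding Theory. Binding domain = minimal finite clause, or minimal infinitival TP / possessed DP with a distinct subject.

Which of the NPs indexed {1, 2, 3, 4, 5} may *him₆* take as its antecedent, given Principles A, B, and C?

*him* is a pronoun, so Principle B applies: it must be free in its binding domain.
Binding domain of *him₆*: the embedded TP, whose subject is Pavel₄.
*Anton₁* c-commands the pronoun but from outside its binding domain, and is not c-commanded by it → coindexation permitted.
*Samir₂* and the pronoun do not c-command one another → neither Principle B nor Principle C is at stake; coindexation permitted.
*[Samir₂'s colleague]₃* c-commands the pronoun but from outside its binding domain, and is not c-commanded by it → coindexation permitted.
*Pavel₄* c-commands the pronoun within its binding domain → coindexation would violate Principle B.
*Daniel₅*: the pronoun c-commands this R-expression → coindexation would violate Principle C on *Daniel₅*.

{1, 2, 3}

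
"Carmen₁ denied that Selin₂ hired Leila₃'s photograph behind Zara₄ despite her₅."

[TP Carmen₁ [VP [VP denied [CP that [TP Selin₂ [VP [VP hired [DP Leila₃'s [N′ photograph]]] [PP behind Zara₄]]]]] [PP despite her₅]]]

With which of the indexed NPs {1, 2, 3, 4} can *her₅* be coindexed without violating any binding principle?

{2, 3, 4}

*her* is a pronoun, so Principle B applies: it must be free in its binding domain.
Binding domain of *her₅*: the matrix TP, whose subject is Carmen₁.
*Carmen₁* c-commands the pronoun within its binding domain → coindexation would violate Principle B.
*Selin₂* and the pronoun do not c-command one another → neither Principle B nor Principle C is at stake; coindexation permitted.
*Leila₃* and the pronoun do not c-command one another → neither Principle B nor Principle C is at stake; coindexation permitted.
*Zara₄* and the pronoun do not c-command one another → neither Principle B nor Principle C is at stake; coindexation permitted.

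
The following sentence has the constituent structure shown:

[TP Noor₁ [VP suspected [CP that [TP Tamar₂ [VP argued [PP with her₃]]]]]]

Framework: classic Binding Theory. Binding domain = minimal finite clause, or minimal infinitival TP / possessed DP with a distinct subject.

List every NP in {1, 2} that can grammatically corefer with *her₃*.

{1}

*her* is a pronoun, so Principle B applies: it must be free in its binding domain.
Binding domain of *her₃*: the embedded TP, whose subject is Tamar₂.
*Noor₁* c-commands the pronoun but from outside its binding domain, and is not c-commanded by it → coindexation permitted.
*Tamar₂* c-commands the pronoun within its binding domain → coindexation would violate Principle B.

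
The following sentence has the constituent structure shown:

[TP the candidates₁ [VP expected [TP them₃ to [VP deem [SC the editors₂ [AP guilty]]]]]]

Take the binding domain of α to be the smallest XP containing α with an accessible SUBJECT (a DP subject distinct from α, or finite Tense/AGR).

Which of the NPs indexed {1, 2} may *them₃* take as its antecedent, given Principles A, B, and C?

none

*them* is a pronoun, so Principle B applies: it must be free in its binding domain.
Binding domain of *them₃*: the matrix TP, whose subject is the candidates₁.
*the candidates₁* c-commands the pronoun within its binding domain → coindexation would violate Principle B.
*the editors₂*: the pronoun c-commands this R-expression → coindexation would violate Principle C on *the editors₂*.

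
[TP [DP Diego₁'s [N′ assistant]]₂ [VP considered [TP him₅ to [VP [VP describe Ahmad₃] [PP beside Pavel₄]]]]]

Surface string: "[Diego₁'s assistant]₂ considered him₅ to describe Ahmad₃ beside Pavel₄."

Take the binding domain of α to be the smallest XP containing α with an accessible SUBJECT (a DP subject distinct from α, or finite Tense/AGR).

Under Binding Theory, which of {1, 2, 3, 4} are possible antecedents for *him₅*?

*him* is a pronoun, so Principle B applies: it must be free in its binding domain.
Binding domain of *him₅*: the matrix TP, whose subject is [Diego₁'s assistant]₂.
*Diego₁* and the pronoun do not c-command one another → neither Principle B nor Principle C is at stake; coindexation permitted.
*[Diego₁'s assistant]₂* c-commands the pronoun within its binding domain → coindexation would violate Principle B.
*Ahmad₃*: the pronoun c-commands this R-expression → coindexation would violate Principle C on *Ahmad₃*.
*Pavel₄*: the pronoun c-commands this R-expression → coindexation would violate Principle C on *Pavel₄*.

{1}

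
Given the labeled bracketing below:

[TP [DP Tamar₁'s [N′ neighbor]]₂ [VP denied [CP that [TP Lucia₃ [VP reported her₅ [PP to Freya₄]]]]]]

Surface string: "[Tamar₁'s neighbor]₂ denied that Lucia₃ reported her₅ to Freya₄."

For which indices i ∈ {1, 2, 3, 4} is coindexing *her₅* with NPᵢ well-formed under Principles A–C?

*her* is a pronoun, so Principle B applies: it must be free in its binding domain.
Binding domain of *her₅*: the embedded TP, whose subject is Lucia₃.
*Tamar₁* and the pronoun do not c-command one another → neither Principle B nor Principle C is at stake; coindexation permitted.
*[Tamar₁'s neighbor]₂* c-commands the pronoun but from outside its binding domain, and is not c-commanded by it → coindexation permitted.
*Lucia₃* c-commands the pronoun within its binding domain → coindexation would violate Principle B.
*Freya₄*: the pronoun c-commands this R-expression → coindexation would violate Principle C on *Freya₄*.

{1, 2}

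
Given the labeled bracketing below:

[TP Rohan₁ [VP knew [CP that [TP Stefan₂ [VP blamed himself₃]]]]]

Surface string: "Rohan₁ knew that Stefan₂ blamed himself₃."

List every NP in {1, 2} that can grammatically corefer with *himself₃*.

*himself* is an anaphor, so Principle A applies: it must be bound in its binding domain.
Binding domain of *himself₃*: the embedded TP, whose subject is Stefan₂.
*Rohan₁* c-commands the anaphor but is outside its binding domain → cannot satisfy Principle A.
*Stefan₂* c-commands the anaphor within its binding domain → licit binder.

{2}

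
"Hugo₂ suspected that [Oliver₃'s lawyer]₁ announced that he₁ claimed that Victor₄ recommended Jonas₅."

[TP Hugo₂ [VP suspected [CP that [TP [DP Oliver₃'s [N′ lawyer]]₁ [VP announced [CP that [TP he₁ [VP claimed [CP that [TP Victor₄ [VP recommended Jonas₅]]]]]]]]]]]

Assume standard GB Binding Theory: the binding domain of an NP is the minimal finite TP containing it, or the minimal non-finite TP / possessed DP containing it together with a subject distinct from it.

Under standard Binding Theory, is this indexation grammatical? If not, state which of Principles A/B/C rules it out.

grammatical

The two coindexed NPs are *[Oliver₃'s lawyer]₁* and *he₁*.
*he₁* is a pronoun; nothing c-commands it within its binding domain (the embedded TP.), so Principle B holds trivially.
*[Oliver₃'s lawyer]₁* is an R-expression; *he₁* does not c-command it, and no other NP shares its index, so Principle C is satisfied.
All principles are respected.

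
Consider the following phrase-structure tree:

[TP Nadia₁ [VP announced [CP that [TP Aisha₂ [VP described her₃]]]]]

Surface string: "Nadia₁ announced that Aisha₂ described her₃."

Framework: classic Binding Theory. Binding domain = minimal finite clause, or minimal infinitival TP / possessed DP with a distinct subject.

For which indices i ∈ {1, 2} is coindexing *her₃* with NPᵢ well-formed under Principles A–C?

{1}

*her* is a pronoun, so Principle B applies: it must be free in its binding domain.
Binding domain of *her₃*: the embedded TP, whose subject is Aisha₂.
*Nadia₁* c-commands the pronoun but from outside its binding domain, and is not c-commanded by it → coindexation permitted.
*Aisha₂* c-commands the pronoun within its binding domain → coindexation would violate Principle B.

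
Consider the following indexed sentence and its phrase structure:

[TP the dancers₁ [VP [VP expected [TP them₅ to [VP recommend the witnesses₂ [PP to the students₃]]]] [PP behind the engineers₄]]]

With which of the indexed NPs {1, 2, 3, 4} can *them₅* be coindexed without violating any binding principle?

*them* is a pronoun, so Principle B applies: it must be free in its binding domain.
Binding domain of *them₅*: the matrix TP, whose subject is the dancers₁.
*the dancers₁* c-commands the pronoun within its binding domain → coindexation would violate Principle B.
*the witnesses₂*: the pronoun c-commands this R-expression → coindexation would violate Principle C on *the witnesses₂*.
*the students₃*: the pronoun c-commands this R-expression → coindexation would violate Principle C on *the students₃*.
*the engineers₄* and the pronoun do not c-command one another → neither Principle B nor Principle C is at stake; coindexation permitted.

{4}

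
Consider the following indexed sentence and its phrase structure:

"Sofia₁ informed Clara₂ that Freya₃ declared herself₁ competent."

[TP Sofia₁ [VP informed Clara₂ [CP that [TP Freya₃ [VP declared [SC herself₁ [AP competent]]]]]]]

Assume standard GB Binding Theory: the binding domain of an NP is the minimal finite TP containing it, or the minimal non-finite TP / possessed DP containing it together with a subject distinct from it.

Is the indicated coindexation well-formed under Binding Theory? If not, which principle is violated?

Principle A

The two coindexed NPs are *Sofia₁* and *herself₁*.
*herself₁* is an anaphor. Principle A requires it to be bound within its binding domain — the embedded TP, whose subject is Freya₃.
Within that domain it is c-commanded by *Freya₃*, which does not share its index.
*Sofia₁* does c-command the anaphor, but from outside its binding domain.
The anaphor is unbound in its domain → Principle A violation.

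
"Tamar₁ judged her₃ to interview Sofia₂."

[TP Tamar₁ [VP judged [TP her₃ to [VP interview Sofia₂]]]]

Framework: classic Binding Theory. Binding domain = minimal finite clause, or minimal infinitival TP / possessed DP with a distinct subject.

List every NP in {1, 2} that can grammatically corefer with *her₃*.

*her* is a pronoun, so Principle B applies: it must be free in its binding domain.
Binding domain of *her₃*: the matrix TP, whose subject is Tamar₁.
*Tamar₁* c-commands the pronoun within its binding domain → coindexation would violate Principle B.
*Sofia₂*: the pronoun c-commands this R-expression → coindexation would violate Principle C on *Sofia₂*.

none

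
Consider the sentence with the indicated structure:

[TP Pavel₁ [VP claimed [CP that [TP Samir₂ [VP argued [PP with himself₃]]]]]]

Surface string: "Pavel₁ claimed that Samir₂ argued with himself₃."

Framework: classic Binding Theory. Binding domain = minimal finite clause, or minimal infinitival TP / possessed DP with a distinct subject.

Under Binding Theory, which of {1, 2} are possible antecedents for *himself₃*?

*himself* is an anaphor, so Principle A applies: it must be bound in its binding domain.
Binding domain of *himself₃*: the embedded TP, whose subject is Samir₂.
*Pavel₁* c-commands the anaphor but is outside its binding domain → cannot satisfy Principle A.
*Samir₂* c-commands the anaphor within its binding domain → licit binder.

{2}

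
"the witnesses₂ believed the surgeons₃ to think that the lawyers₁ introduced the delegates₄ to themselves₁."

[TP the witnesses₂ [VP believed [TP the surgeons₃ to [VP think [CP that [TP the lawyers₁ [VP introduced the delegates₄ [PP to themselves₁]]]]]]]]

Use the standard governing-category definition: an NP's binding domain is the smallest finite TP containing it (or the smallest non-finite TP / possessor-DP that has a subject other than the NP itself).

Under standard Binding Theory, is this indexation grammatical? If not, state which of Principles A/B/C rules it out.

The two coindexed NPs are *the lawyers₁* and *themselves₁*.
*themselves₁* is an anaphor; its binding domain is the embedded TP, whose subject is the lawyers₁. *the lawyers₁* c-commands it within that domain and shares its index, so Principle A is satisfied.
*the lawyers₁* is an R-expression; *themselves₁* does not c-command it, and no other NP shares its index, so Principle C is satisfied.
All principles are respected.

grammatical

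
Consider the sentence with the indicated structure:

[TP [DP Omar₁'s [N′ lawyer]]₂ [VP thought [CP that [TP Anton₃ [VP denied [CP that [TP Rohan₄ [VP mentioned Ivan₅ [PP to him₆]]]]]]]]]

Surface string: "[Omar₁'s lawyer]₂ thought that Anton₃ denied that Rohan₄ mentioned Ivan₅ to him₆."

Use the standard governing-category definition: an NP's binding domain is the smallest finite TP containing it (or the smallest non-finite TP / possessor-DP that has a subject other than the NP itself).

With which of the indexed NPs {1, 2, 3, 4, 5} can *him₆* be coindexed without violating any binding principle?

{1, 2, 3}

*him* is a pronoun, so Principle B applies: it must be free in its binding domain.
Binding domain of *him₆*: the embedded TP, whose subject is Rohan₄.
*Omar₁* and the pronoun do not c-command one another → neither Principle B nor Principle C is at stake; coindexation permitted.
*[Omar₁'s lawyer]₂* c-commands the pronoun but from outside its binding domain, and is not c-commanded by it → coindexation permitted.
*Anton₃* c-commands the pronoun but from outside its binding domain, and is not c-commanded by it → coindexation permitted.
*Rohan₄* c-commands the pronoun within its binding domain → coindexation would violate Principle B.
*Ivan₅* c-commands the pronoun within its binding domain → coindexation would violate Principle B.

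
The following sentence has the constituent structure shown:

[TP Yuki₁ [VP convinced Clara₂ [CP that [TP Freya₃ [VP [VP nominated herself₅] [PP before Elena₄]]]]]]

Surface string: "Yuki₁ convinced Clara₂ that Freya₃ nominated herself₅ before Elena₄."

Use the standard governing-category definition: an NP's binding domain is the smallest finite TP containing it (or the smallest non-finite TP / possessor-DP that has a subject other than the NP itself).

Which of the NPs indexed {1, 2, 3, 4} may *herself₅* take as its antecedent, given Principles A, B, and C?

{3}

*herself* is an anaphor, so Principle A applies: it must be bound in its binding domain.
Binding domain of *herself₅*: the embedded TP, whose subject is Freya₃.
*Yuki₁* c-commands the anaphor but is outside its binding domain → cannot satisfy Principle A.
*Clara₂* c-commands the anaphor but is outside its binding domain → cannot satisfy Principle A.
*Freya₃* c-commands the anaphor within its binding domain → licit binder.
*Elena₄* does not c-command the anaphor → cannot bind it.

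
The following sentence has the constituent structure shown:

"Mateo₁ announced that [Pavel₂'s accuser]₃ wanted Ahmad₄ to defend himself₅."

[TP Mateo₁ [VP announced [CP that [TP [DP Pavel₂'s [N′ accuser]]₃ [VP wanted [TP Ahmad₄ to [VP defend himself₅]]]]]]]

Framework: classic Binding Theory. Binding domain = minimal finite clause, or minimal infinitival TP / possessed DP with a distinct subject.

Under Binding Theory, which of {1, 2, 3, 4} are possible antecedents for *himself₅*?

{4}

*himself* is an anaphor, so Principle A applies: it must be bound in its binding domain.
Binding domain of *himself₅*: the embedded TP, whose subject is Ahmad₄.
*Mateo₁* c-commands the anaphor but is outside its binding domain → cannot satisfy Principle A.
*Pavel₂* does not c-command the anaphor → cannot bind it.
*[Pavel₂'s accuser]₃* c-commands the anaphor but is outside its binding domain → cannot satisfy Principle A.
*Ahmad₄* c-commands the anaphor within its binding domain → licit binder.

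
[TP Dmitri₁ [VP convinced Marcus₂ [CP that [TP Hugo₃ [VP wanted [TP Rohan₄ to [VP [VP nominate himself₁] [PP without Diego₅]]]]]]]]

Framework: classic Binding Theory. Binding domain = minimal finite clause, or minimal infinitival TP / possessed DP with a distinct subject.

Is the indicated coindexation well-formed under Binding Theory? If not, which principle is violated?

The two coindexed NPs are *Dmitri₁* and *himself₁*.
*himself₁* is an anaphor. Principle A requires it to be bound within its binding domain — the embedded TP, whose subject is Rohan₄.
Within that domain it is c-commanded by *Rohan₄*, which does not share its index.
*Dmitri₁* does c-command the anaphor, but from outside its binding domain.
The anaphor is unbound in its domain → Principle A violation.

Principle A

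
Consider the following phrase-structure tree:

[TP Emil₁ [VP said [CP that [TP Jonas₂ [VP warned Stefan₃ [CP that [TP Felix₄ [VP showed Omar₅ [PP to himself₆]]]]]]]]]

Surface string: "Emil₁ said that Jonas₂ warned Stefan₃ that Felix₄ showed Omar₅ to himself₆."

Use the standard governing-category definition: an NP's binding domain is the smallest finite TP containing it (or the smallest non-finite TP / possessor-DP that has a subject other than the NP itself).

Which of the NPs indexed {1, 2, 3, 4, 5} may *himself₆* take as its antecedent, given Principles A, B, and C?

{4, 5}

*himself* is an anaphor, so Principle A applies: it must be bound in its binding domain.
Binding domain of *himself₆*: the embedded TP, whose subject is Felix₄.
*Emil₁* c-commands the anaphor but is outside its binding domain → cannot satisfy Principle A.
*Jonas₂* c-commands the anaphor but is outside its binding domain → cannot satisfy Principle A.
*Stefan₃* c-commands the anaphor but is outside its binding domain → cannot satisfy Principle A.
*Felix₄* c-commands the anaphor within its binding domain → licit binder.
*Omar₅* c-commands the anaphor within its binding domain → licit binder.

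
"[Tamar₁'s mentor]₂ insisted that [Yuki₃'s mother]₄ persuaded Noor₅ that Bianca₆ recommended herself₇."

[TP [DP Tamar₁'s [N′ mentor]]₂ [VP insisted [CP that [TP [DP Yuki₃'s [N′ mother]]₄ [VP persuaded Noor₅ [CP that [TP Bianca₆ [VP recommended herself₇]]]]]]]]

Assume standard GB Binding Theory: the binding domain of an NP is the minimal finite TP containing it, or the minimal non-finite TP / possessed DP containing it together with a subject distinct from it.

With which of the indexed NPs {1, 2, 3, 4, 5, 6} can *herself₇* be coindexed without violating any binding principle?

{6}

*herself* is an anaphor, so Principle A applies: it must be bound in its binding domain.
Binding domain of *herself₇*: the embedded TP, whose subject is Bianca₆.
*Tamar₁* does not c-command the anaphor → cannot bind it.
*[Tamar₁'s mentor]₂* c-commands the anaphor but is outside its binding domain → cannot satisfy Principle A.
*Yuki₃* does not c-command the anaphor → cannot bind it.
*[Yuki₃'s mother]₄* c-commands the anaphor but is outside its binding domain → cannot satisfy Principle A.
*Noor₅* c-commands the anaphor but is outside its binding domain → cannot satisfy Principle A.
*Bianca₆* c-commands the anaphor within its binding domain → licit binder.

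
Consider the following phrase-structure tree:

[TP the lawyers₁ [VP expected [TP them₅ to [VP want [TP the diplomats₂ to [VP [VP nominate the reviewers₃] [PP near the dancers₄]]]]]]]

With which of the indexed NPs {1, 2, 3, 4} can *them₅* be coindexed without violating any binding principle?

none

*them* is a pronoun, so Principle B applies: it must be free in its binding domain.
Binding domain of *them₅*: the matrix TP, whose subject is the lawyers₁.
*the lawyers₁* c-commands the pronoun within its binding domain → coindexation would violate Principle B.
*the diplomats₂*: the pronoun c-commands this R-expression → coindexation would violate Principle C on *the diplomats₂*.
*the reviewers₃*: the pronoun c-commands this R-expression → coindexation would violate Principle C on *the reviewers₃*.
*the dancers₄*: the pronoun c-commands this R-expression → coindexation would violate Principle C on *the dancers₄*.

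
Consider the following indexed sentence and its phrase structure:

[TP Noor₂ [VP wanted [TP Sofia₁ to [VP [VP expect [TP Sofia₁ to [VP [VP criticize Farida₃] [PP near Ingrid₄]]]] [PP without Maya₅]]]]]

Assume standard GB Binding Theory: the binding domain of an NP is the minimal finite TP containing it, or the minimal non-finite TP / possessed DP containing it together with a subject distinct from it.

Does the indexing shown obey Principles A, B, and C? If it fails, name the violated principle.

The two coindexed NPs are *Sofia₁* (the lower occurrence) and *Sofia₁* (the higher occurrence).
*Sofia₁* (the lower occurrence) is an R-expression. Principle C requires it to be free everywhere.
*Sofia₁* (the higher occurrence) c-commands it and carries the same index.
The R-expression is bound → Principle C violation.

Principle C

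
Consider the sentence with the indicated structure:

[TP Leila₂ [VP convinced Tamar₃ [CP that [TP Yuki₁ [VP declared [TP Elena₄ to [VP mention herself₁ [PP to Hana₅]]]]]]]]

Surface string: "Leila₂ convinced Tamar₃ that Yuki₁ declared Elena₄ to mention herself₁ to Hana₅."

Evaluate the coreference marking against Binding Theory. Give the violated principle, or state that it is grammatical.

Principle A

The two coindexed NPs are *Yuki₁* and *herself₁*.
*herself₁* is an anaphor. Principle A requires it to be bound within its binding domain — the embedded TP, whose subject is Elena₄.
Within that domain it is c-commanded by *Elena₄*, which does not share its index.
*Yuki₁* does c-command the anaphor, but from outside its binding domain.
The anaphor is unbound in its domain → Principle A violation.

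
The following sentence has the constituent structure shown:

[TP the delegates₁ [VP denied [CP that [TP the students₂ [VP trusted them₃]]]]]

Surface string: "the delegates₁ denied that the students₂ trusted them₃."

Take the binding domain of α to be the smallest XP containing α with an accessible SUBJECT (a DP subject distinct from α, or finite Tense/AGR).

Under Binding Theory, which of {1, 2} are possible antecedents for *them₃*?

*them* is a pronoun, so Principle B applies: it must be free in its binding domain.
Binding domain of *them₃*: the embedded TP, whose subject is the students₂.
*the delegates₁* c-commands the pronoun but from outside its binding domain, and is not c-commanded by it → coindexation permitted.
*the students₂* c-commands the pronoun within its binding domain → coindexation would violate Principle B.

{1}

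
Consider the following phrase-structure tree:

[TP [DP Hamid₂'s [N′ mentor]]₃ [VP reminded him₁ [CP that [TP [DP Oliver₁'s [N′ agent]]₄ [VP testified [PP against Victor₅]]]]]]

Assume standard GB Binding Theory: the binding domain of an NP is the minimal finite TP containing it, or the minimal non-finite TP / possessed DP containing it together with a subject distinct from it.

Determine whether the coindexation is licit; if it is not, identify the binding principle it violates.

Principle C

The two coindexed NPs are *him₁* and *Oliver₁*.
*Oliver₁* is an R-expression. Principle C requires it to be free everywhere.
*him₁* c-commands it and carries the same index.
The R-expression is bound → Principle C violation.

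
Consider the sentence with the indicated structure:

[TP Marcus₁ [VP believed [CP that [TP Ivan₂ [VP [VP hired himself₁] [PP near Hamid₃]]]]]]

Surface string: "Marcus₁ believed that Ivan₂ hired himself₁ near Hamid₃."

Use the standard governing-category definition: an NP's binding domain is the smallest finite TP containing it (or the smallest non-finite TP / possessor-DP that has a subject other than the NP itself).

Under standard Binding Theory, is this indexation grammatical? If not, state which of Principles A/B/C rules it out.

Principle A

The two coindexed NPs are *Marcus₁* and *himself₁*.
*himself₁* is an anaphor. Principle A requires it to be bound within its binding domain — the embedded TP, whose subject is Ivan₂.
Within that domain it is c-commanded by *Ivan₂*, which does not share its index.
*Marcus₁* does c-command the anaphor, but from outside its binding domain.
The anaphor is unbound in its domain → Principle A violation.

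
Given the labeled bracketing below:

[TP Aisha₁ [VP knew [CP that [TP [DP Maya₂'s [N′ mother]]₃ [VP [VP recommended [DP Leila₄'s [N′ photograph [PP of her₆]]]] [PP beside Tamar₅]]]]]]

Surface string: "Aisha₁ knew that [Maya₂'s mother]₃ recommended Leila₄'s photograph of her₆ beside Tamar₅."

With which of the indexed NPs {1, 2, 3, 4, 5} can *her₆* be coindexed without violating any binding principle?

*her* is a pronoun, so Principle B applies: it must be free in its binding domain.
Binding domain of *her₆*: the possessed DP, whose subject is Leila₄.
*Aisha₁* c-commands the pronoun but from outside its binding domain, and is not c-commanded by it → coindexation permitted.
*Maya₂* and the pronoun do not c-command one another → neither Principle B nor Principle C is at stake; coindexation permitted.
*[Maya₂'s mother]₃* c-commands the pronoun but from outside its binding domain, and is not c-commanded by it → coindexation permitted.
*Leila₄* c-commands the pronoun within its binding domain → coindexation would violate Principle B.
*Tamar₅* and the pronoun do not c-command one another → neither Principle B nor Principle C is at stake; coindexation permitted.

{1, 2, 3, 5}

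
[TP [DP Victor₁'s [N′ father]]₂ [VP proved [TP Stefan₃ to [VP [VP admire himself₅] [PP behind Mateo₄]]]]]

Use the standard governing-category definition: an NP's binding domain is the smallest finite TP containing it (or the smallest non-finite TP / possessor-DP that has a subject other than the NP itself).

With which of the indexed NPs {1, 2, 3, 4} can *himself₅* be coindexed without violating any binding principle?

{3}

*himself* is an anaphor, so Principle A applies: it must be bound in its binding domain.
Binding domain of *himself₅*: the embedded TP, whose subject is Stefan₃.
*Victor₁* does not c-command the anaphor → cannot bind it.
*[Victor₁'s father]₂* c-commands the anaphor but is outside its binding domain → cannot satisfy Principle A.
*Stefan₃* c-commands the anaphor within its binding domain → licit binder.
*Mateo₄* does not c-command the anaphor → cannot bind it.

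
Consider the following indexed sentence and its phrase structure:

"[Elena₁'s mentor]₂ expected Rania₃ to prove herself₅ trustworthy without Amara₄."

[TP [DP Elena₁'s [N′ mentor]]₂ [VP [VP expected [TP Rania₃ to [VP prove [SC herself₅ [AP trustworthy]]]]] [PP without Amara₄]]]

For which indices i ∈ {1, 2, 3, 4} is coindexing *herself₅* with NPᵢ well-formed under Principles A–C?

*herself* is an anaphor, so Principle A applies: it must be bound in its binding domain.
Binding domain of *herself₅*: the embedded TP, whose subject is Rania₃.
*Elena₁* does not c-command the anaphor → cannot bind it.
*[Elena₁'s mentor]₂* c-commands the anaphor but is outside its binding domain → cannot satisfy Principle A.
*Rania₃* c-commands the anaphor within its binding domain → licit binder.
*Amara₄* does not c-command the anaphor → cannot bind it.

{3}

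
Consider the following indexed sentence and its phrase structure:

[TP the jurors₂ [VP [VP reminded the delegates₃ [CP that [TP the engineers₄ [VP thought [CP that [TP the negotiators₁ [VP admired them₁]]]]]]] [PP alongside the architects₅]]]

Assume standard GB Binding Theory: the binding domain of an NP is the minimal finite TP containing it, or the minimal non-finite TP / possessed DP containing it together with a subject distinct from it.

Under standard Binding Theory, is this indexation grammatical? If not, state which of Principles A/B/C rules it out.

Principle B

The two coindexed NPs are *the negotiators₁* and *them₁*.
*them₁* is a pronoun. Its binding domain is the embedded TP, whose subject is the negotiators₁.
*the negotiators₁* c-commands it within that domain and carries the same index.
The pronoun is locally bound → Principle B violation.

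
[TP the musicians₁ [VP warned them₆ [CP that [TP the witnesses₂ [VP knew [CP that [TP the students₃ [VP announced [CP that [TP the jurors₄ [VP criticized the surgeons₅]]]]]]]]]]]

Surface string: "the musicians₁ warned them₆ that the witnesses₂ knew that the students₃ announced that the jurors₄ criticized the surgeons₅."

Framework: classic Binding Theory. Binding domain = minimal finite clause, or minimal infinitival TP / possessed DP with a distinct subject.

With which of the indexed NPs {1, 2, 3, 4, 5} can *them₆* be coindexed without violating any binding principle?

none

*them* is a pronoun, so Principle B applies: it must be free in its binding domain.
Binding domain of *them₆*: the matrix TP, whose subject is the musicians₁.
*the musicians₁* c-commands the pronoun within its binding domain → coindexation would violate Principle B.
*the witnesses₂*: the pronoun c-commands this R-expression → coindexation would violate Principle C on *the witnesses₂*.
*the students₃*: the pronoun c-commands this R-expression → coindexation would violate Principle C on *the students₃*.
*the jurors₄*: the pronoun c-commands this R-expression → coindexation would violate Principle C on *the jurors₄*.
*the surgeons₅*: the pronoun c-commands this R-expression → coindexation would violate Principle C on *the surgeons₅*.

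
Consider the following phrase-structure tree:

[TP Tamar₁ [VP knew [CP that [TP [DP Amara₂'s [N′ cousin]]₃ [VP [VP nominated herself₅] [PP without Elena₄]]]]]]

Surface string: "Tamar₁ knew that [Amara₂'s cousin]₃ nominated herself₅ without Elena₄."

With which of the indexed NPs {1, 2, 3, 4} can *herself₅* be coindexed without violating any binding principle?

*herself* is an anaphor, so Principle A applies: it must be bound in its binding domain.
Binding domain of *herself₅*: the embedded TP, whose subject is [Amara₂'s cousin]₃.
*Tamar₁* c-commands the anaphor but is outside its binding domain → cannot satisfy Principle A.
*Amara₂* does not c-command the anaphor → cannot bind it.
*[Amara₂'s cousin]₃* c-commands the anaphor within its binding domain → licit binder.
*Elena₄* does not c-command the anaphor → cannot bind it.

{3}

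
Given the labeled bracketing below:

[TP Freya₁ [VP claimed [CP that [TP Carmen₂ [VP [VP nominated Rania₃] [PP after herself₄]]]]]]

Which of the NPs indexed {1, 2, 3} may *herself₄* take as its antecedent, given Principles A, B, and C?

*herself* is an anaphor, so Principle A applies: it must be bound in its binding domain.
Binding domain of *herself₄*: the embedded TP, whose subject is Carmen₂.
*Freya₁* c-commands the anaphor but is outside its binding domain → cannot satisfy Principle A.
*Carmen₂* c-commands the anaphor within its binding domain → licit binder.
*Rania₃* does not c-command the anaphor → cannot bind it.

{2}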